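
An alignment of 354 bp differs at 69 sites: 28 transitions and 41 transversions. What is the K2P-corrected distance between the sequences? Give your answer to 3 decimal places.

P = 28/354 ≈ 0.079096 and Q = 41/354 ≈ 0.115819.
Under the Kimura two-parameter model, d = −½ ln(1 − 2P − Q) − ¼ ln(1 − 2Q).
1 − 2P − Q = 0.725989, giving −½ ln(0.725989) = 0.160110.
1 − 2Q = 0.768362, giving −¼ ln(0.768362) = 0.065874.
d = 0.160110 + 0.065874 = 0.225984.

0.226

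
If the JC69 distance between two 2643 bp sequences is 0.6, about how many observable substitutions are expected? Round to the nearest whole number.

1092

Invert JC69: p = (3/4)(1 − e^(−4d/3)) = 0.75 × (1 − e^(-0.8)) = 0.75 × (1 − 0.449329) = 0.413003.
Expected differing sites = pL ≈ 0.413003 × 2643 = 1091.566929 ≈ 1092.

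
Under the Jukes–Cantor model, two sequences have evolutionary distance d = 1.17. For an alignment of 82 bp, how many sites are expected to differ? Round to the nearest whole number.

49

Invert JC69: p = (3/4)(1 − e^(−4d/3)) = 0.75 × (1 − e^(-1.56)) = 0.75 × (1 − 0.210136) = 0.592398.
Expected differing sites = pL ≈ 0.592398 × 82 = 48.576636 ≈ 49.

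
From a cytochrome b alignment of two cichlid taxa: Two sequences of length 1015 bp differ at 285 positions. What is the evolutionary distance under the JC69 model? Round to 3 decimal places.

p = 285/1015 ≈ 0.280788.
d = −(3/4) ln(1 − 4p/3) = −0.75 ln(1 − 0.374384) = −0.75 ln(0.625616)
  = −0.75 × (-0.469019) = 0.351764 substitutions/site.

0.352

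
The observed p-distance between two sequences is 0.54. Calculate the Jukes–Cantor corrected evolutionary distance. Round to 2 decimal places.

0.95

d = −(3/4) ln(1 − 4p/3) = −0.75 ln(1 − 0.72) = −0.75 ln(0.28)
  = −0.75 × (-1.272966) = 0.954725 substitutions/site.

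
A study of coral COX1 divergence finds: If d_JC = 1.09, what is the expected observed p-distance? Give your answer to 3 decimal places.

0.575

p = (3/4)(1 − e^(−4d/3)) = 0.75 × (1 − e^(-1.453333)) = 0.75 × (1 − 0.233790) = 0.574658.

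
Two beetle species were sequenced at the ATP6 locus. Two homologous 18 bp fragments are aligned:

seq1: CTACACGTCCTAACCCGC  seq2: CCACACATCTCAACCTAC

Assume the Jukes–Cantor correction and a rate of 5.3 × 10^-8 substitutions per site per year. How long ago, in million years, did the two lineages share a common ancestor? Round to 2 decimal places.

The sequences differ at 6 of 18 sites (2, 7, 10, 11, 16, 17), so p = 6/18 ≈ 0.333333.
d = −(3/4) ln(1 − 4p/3) = −0.75 ln(1 − 0.444444) = −0.75 ln(0.555556)
  = −0.75 × (-0.587786) = 0.440840 substitutions/site.
Under a molecular clock d = 2μt, so t = d/(2μ) = 0.440840 / (2 × 5.3 × 10^-8) = 4.16 million years.

4.16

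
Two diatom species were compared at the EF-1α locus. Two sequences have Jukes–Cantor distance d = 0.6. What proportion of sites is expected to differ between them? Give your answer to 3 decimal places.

p = (3/4)(1 − e^(−4d/3)) = 0.75 × (1 − e^(-0.8)) = 0.75 × (1 − 0.449329) = 0.413003.

0.413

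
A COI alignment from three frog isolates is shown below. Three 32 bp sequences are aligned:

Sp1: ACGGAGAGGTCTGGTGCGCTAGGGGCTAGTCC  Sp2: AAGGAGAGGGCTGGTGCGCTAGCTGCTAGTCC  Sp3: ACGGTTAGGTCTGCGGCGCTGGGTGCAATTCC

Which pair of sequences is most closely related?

Sp1–Sp2: 4/32 differ, p = 0.125, d = 0.137.
Sp1–Sp3: 8/32 differ, p = 0.250, d = 0.304.
Sp2–Sp3: 10/32 differ, p = 0.313, d = 0.404.
The smallest distance is between Sp1 and Sp2.

Sp1 and Sp2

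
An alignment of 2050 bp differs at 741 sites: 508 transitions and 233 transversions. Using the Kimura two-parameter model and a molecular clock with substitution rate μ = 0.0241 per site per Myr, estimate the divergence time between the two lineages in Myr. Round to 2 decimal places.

P = 508/2050 ≈ 0.247805 and Q = 233/2050 ≈ 0.113659.
Under the Kimura two-parameter model, d = −½ ln(1 − 2P − Q) − ¼ ln(1 − 2Q).
1 − 2P − Q = 0.390731, giving −½ ln(0.390731) = 0.469868.
1 − 2Q = 0.772682, giving −¼ ln(0.772682) = 0.064472.
d = 0.469868 + 0.064472 = 0.534340.
Under a molecular clock d = 2μt, so t = d/(2μ) = 0.534340 / (2 × 0.0241) = 11.09 Myr.

11.09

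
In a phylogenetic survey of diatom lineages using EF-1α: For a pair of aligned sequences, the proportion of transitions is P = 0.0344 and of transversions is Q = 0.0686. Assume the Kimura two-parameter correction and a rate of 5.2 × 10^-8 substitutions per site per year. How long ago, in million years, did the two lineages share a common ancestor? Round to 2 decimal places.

Under the Kimura two-parameter model, d = −½ ln(1 − 2P − Q) − ¼ ln(1 − 2Q).
1 − 2P − Q = 0.8626, giving −½ ln(0.8626) = 0.073902.
1 − 2Q = 0.8628, giving −¼ ln(0.8628) = 0.036893.
d = 0.073902 + 0.036893 = 0.110795.
Under a molecular clock d = 2μt, so t = d/(2μ) = 0.110795 / (2 × 5.2 × 10^-8) = 1.07 million years.

1.07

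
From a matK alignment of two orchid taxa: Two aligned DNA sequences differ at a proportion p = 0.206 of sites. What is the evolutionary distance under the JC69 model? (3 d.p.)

0.241

d = −(3/4) ln(1 − 4p/3) = −0.75 ln(1 − 0.274667) = −0.75 ln(0.725333)
  = −0.75 × (-0.321124) = 0.240843 substitutions/site.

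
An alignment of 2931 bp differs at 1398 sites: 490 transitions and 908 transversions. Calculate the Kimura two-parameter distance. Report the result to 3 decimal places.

P = 490/2931 ≈ 0.167178 and Q = 908/2931 ≈ 0.309792.
Under the Kimura two-parameter model, d = −½ ln(1 − 2P − Q) − ¼ ln(1 − 2Q).
1 − 2P − Q = 0.355852, giving −½ ln(0.355852) = 0.516620.
1 − 2Q = 0.380416, giving −¼ ln(0.380416) = 0.241622.
d = 0.516620 + 0.241622 = 0.758242.

0.758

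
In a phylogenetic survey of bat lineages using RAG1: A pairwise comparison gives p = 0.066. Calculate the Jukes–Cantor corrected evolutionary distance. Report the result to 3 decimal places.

d = −(3/4) ln(1 − 4p/3) = −0.75 ln(1 − 0.088) = −0.75 ln(0.912)
  = −0.75 × (-0.092115) = 0.069086 substitutions/site.

0.069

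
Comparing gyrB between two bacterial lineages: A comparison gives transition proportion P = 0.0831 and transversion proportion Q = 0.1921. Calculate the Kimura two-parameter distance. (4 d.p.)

Under the Kimura two-parameter model, d = −½ ln(1 − 2P − Q) − ¼ ln(1 − 2Q).
1 − 2P − Q = 0.6417, giving −½ ln(0.6417) = 0.221817.
1 − 2Q = 0.6158, giving −¼ ln(0.6158) = 0.121208.
d = 0.221817 + 0.121208 = 0.343025.

0.3430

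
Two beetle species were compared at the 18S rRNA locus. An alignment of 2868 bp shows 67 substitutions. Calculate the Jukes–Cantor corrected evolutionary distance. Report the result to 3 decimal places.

p = 67/2868 ≈ 0.023361.
d = −(3/4) ln(1 − 4p/3) = −0.75 ln(1 − 0.031148) = −0.75 ln(0.968852)
  = −0.75 × (-0.031643) = 0.023732 substitutions/site.

0.024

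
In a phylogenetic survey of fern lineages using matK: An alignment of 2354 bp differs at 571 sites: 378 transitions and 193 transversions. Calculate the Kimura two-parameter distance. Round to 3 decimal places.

0.303

P = 378/2354 ≈ 0.160578 and Q = 193/2354 ≈ 0.081988.
Under the Kimura two-parameter model, d = −½ ln(1 − 2P − Q) − ¼ ln(1 − 2Q).
1 − 2P − Q = 0.596856, giving −½ ln(0.596856) = 0.258040.
1 − 2Q = 0.836024, giving −¼ ln(0.836024) = 0.044774.
d = 0.258040 + 0.044774 = 0.302814.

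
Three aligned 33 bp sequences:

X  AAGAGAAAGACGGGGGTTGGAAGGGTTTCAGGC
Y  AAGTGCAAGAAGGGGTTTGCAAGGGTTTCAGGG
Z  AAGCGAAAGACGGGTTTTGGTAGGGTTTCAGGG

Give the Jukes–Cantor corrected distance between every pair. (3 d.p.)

d(X,Y) = 0.208, d(X,Z) = 0.169, d(Y,Z) = 0.208

X–Y: 6/33 sites differ → p ≈ 0.181818, d = −0.75 ln(1 − 0.242424) = 0.208224 ≈ 0.208.
X–Z: 5/33 sites differ → p ≈ 0.151515, d = −0.75 ln(1 − 0.20202) = 0.169254 ≈ 0.169.
Y–Z: 6/33 sites differ → p ≈ 0.181818, d = −0.75 ln(1 − 0.242424) = 0.208224 ≈ 0.208.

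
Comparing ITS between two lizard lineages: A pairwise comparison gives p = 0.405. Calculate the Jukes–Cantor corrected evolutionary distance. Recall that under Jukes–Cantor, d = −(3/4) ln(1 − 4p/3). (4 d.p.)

d = −(3/4) ln(1 − 4p/3) = −0.75 ln(1 − 0.54) = −0.75 ln(0.46)
  = −0.75 × (-0.776529) = 0.582397 substitutions/site.

0.5824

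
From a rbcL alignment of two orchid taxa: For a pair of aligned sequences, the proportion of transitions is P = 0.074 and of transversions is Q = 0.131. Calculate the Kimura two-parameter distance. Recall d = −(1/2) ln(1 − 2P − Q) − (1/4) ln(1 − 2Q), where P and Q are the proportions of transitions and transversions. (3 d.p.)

0.240

Under the Kimura two-parameter model, d = −½ ln(1 − 2P − Q) − ¼ ln(1 − 2Q).
1 − 2P − Q = 0.721, giving −½ ln(0.721) = 0.163558.
1 − 2Q = 0.738, giving −¼ ln(0.738) = 0.075953.
d = 0.163558 + 0.075953 = 0.239511.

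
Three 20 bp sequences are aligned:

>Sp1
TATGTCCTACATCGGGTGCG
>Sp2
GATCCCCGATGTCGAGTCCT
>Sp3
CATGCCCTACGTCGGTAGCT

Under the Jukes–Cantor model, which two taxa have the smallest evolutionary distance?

Sp1–Sp2: 9/20 differ, p = 0.450, d = 0.687.
Sp1–Sp3: 6/20 differ, p = 0.300, d = 0.383.
Sp2–Sp3: 8/20 differ, p = 0.400, d = 0.572.
The smallest distance is between Sp1 and Sp3.

Sp1 and Sp3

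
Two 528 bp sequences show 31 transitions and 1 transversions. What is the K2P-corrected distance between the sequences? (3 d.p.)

P = 31/528 ≈ 0.058712 and Q = 1/528 ≈ 0.001894.
Under the Kimura two-parameter model, d = −½ ln(1 − 2P − Q) − ¼ ln(1 − 2Q).
1 − 2P − Q = 0.880682, giving −½ ln(0.880682) = 0.063529.
1 − 2Q = 0.996212, giving −¼ ln(0.996212) = 0.000949.
d = 0.063529 + 0.000949 = 0.064478.

0.064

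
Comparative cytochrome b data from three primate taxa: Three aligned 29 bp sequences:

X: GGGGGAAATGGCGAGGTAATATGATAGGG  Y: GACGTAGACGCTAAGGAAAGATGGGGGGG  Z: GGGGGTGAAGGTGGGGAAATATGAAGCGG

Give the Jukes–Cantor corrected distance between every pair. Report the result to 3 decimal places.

d(X,Y) = 0.683, d(X,Z) = 0.401, d(Y,Z) = 0.602

X–Y: 13/29 sites differ → p ≈ 0.448276, d = −0.75 ln(1 − 0.597701) = 0.682920 ≈ 0.683.
X–Z: 9/29 sites differ → p ≈ 0.310345, d = −0.75 ln(1 − 0.413793) = 0.400562 ≈ 0.401.
Y–Z: 12/29 sites differ → p ≈ 0.413793, d = −0.75 ln(1 − 0.551724) = 0.601760 ≈ 0.602.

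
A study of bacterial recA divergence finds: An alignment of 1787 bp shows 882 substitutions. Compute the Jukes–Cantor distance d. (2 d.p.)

0.80

p = 882/1787 ≈ 0.493565.
d = −(3/4) ln(1 − 4p/3) = −0.75 ln(1 − 0.658087) = −0.75 ln(0.341913)
  = −0.75 × (-1.073199) = 0.804899 substitutions/site.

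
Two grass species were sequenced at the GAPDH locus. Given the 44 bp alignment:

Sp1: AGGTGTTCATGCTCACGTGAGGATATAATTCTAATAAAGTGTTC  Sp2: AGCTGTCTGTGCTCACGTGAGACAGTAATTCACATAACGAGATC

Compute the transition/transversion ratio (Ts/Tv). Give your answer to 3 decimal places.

0.625

Transitions are A↔G and C↔T; transversions are all other mismatches.
Transitions: 5. Transversions: 8.
R = 5/8 = 0.625.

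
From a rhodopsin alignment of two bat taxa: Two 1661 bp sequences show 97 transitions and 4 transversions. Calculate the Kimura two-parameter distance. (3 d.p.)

0.065

P = 97/1661 ≈ 0.058399 and Q = 4/1661 ≈ 0.002408.
Under the Kimura two-parameter model, d = −½ ln(1 − 2P − Q) − ¼ ln(1 − 2Q).
1 − 2P − Q = 0.880794, giving −½ ln(0.880794) = 0.063466.
1 − 2Q = 0.995184, giving −¼ ln(0.995184) = 0.001207.
d = 0.063466 + 0.001207 = 0.064673.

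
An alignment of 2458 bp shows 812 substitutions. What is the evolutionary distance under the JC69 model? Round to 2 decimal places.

0.44

p = 812/2458 ≈ 0.33035.
d = −(3/4) ln(1 − 4p/3) = −0.75 ln(1 − 0.440467) = −0.75 ln(0.559533)
  = −0.75 × (-0.580653) = 0.435490 substitutions/site.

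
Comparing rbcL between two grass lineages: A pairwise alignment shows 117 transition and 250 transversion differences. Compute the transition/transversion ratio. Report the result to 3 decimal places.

R = 117/250 = 0.468.

0.468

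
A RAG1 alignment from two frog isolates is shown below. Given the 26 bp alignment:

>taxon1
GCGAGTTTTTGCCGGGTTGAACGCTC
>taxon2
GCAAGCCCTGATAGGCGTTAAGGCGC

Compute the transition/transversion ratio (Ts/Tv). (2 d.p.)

Transitions are A↔G and C↔T; transversions are all other mismatches.
Transitions: 6. Transversions: 7.
R = 6/7 = 0.857142… ≈ 0.86 (to 2 d.p.).

0.86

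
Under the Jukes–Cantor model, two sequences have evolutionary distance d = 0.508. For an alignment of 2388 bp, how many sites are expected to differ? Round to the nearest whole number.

881

Invert JC69: p = (3/4)(1 − e^(−4d/3)) = 0.75 × (1 − e^(-0.677333)) = 0.75 × (1 − 0.507970) = 0.369023.
Expected differing sites = pL ≈ 0.369023 × 2388 = 881.226924 ≈ 881.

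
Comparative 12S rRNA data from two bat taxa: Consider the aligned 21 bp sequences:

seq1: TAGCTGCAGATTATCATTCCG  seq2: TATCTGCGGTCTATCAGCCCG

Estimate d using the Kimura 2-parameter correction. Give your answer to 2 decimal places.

0.36

Of 21 sites, 3 differences are transitions and 3 are transversions, so P = 3/21 ≈ 0.142857 and Q = 3/21 ≈ 0.142857.
Under the Kimura two-parameter model, d = −½ ln(1 − 2P − Q) − ¼ ln(1 − 2Q).
1 − 2P − Q = 0.571429, giving −½ ln(0.571429) = 0.279808.
1 − 2Q = 0.714286, giving −¼ ln(0.714286) = 0.084118.
d = 0.279808 + 0.084118 = 0.363926.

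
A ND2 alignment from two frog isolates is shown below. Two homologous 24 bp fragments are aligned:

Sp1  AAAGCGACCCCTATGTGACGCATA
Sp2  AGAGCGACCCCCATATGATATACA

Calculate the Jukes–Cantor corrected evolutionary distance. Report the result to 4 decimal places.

0.3694

The sequences differ at 7 of 24 sites (2, 12, 15, 19, 20, 21, 23), so p = 7/24 ≈ 0.291667.
d = −(3/4) ln(1 − 4p/3) = −0.75 ln(1 − 0.388889) = −0.75 ln(0.611111)
  = −0.75 × (-0.492477) = 0.369358 substitutions/site.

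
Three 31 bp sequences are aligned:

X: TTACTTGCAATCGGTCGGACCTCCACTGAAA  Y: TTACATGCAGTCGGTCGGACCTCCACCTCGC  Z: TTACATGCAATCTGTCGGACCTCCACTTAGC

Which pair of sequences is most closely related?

X–Y: 7/31 differ, p = 0.226, d = 0.269.
X–Z: 5/31 differ, p = 0.161, d = 0.182.
Y–Z: 4/31 differ, p = 0.129, d = 0.142.
The smallest distance is between Y and Z.

Y and Z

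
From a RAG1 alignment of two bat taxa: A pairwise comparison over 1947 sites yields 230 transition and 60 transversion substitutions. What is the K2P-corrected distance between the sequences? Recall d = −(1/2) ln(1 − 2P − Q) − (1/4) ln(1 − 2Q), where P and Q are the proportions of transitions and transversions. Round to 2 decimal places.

0.17

P = 230/1947 ≈ 0.11813 and Q = 60/1947 ≈ 0.030817.
Under the Kimura two-parameter model, d = −½ ln(1 − 2P − Q) − ¼ ln(1 − 2Q).
1 − 2P − Q = 0.732923, giving −½ ln(0.732923) = 0.155357.
1 − 2Q = 0.938366, giving −¼ ln(0.938366) = 0.015904.
d = 0.155357 + 0.015904 = 0.171261.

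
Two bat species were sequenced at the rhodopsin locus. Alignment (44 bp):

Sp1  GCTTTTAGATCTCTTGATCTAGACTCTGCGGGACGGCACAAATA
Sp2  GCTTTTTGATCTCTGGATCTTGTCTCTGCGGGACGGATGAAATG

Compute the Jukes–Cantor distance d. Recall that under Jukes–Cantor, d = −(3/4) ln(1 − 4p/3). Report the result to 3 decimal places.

0.208

The sequences differ at 8 of 44 sites (7, 15, 21, 23, 37, 38, 39, 44), so p = 8/44 ≈ 0.181818.
d = −(3/4) ln(1 − 4p/3) = −0.75 ln(1 − 0.242424) = −0.75 ln(0.757576)
  = −0.75 × (-0.277631) = 0.208223 substitutions/site.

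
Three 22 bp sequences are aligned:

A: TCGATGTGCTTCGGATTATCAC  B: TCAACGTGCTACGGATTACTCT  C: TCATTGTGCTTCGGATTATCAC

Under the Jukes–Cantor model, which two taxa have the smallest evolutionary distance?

A and C

A–B: 7/22 differ, p = 0.318, d = 0.414.
A–C: 2/22 differ, p = 0.091, d = 0.097.
B–C: 7/22 differ, p = 0.318, d = 0.414.
The smallest distance is between A and C.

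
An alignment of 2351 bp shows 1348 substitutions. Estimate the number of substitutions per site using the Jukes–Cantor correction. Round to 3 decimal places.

1.085

p = 1348/2351 ≈ 0.573373.
d = −(3/4) ln(1 − 4p/3) = −0.75 ln(1 − 0.764497) = −0.75 ln(0.235503)
  = −0.75 × (-1.446032) = 1.084524 substitutions/site.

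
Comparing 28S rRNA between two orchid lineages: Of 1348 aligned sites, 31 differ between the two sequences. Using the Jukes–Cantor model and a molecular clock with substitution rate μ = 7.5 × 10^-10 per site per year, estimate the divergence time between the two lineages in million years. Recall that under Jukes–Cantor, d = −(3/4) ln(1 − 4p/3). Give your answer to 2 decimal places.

15.57

p = 31/1348 ≈ 0.022997.
d = −(3/4) ln(1 − 4p/3) = −0.75 ln(1 − 0.030663) = −0.75 ln(0.969337)
  = −0.75 × (-0.031143) = 0.023357 substitutions/site.
Under a molecular clock d = 2μt, so t = d/(2μ) = 0.023357 / (2 × 7.5 × 10^-10) = 15.57 million years.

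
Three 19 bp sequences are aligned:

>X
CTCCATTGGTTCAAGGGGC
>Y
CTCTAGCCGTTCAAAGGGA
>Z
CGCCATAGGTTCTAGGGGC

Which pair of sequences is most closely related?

X and Z

X–Y: 6/19 differ, p = 0.316, d = 0.410.
X–Z: 3/19 differ, p = 0.158, d = 0.177.
Y–Z: 8/19 differ, p = 0.421, d = 0.618.
The smallest distance is between X and Z.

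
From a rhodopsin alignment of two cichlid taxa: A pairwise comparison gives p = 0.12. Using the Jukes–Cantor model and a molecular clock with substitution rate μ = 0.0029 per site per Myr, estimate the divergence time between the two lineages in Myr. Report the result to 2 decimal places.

d = −(3/4) ln(1 − 4p/3) = −0.75 ln(1 − 0.16) = −0.75 ln(0.84)
  = −0.75 × (-0.174353) = 0.130765 substitutions/site.
Under a molecular clock d = 2μt, so t = d/(2μ) = 0.130765 / (2 × 0.0029) = 22.55 Myr.

22.55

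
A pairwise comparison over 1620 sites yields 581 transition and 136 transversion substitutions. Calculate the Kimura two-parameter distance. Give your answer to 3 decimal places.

P = 581/1620 ≈ 0.358642 and Q = 136/1620 ≈ 0.083951.
Under the Kimura two-parameter model, d = −½ ln(1 − 2P − Q) − ¼ ln(1 − 2Q).
1 − 2P − Q = 0.198765, giving −½ ln(0.198765) = 0.807816.
1 − 2Q = 0.832098, giving −¼ ln(0.832098) = 0.045951.
d = 0.807816 + 0.045951 = 0.853767.

0.854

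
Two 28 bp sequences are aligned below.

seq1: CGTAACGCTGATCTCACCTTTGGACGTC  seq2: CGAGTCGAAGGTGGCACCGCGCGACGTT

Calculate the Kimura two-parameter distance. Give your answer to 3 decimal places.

0.725

Of 28 sites, 4 differences are transitions and 9 are transversions, so P = 4/28 ≈ 0.142857 and Q = 9/28 ≈ 0.321429.
Under the Kimura two-parameter model, d = −½ ln(1 − 2P − Q) − ¼ ln(1 − 2Q).
1 − 2P − Q = 0.392857, giving −½ ln(0.392857) = 0.467155.
1 − 2Q = 0.357142, giving −¼ ln(0.357142) = 0.257405.
d = 0.467155 + 0.257405 = 0.724560.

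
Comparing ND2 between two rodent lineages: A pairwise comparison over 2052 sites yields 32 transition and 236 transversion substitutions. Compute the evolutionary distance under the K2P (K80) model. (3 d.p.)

P = 32/2052 ≈ 0.015595 and Q = 236/2052 ≈ 0.11501.
Under the Kimura two-parameter model, d = −½ ln(1 − 2P − Q) − ¼ ln(1 − 2Q).
1 − 2P − Q = 0.8538, giving −½ ln(0.8538) = 0.079029.
1 − 2Q = 0.76998, giving −¼ ln(0.76998) = 0.065348.
d = 0.079029 + 0.065348 = 0.144377.

0.144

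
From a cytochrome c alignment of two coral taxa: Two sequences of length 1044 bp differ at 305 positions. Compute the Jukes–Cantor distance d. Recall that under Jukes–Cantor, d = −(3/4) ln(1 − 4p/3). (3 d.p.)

p = 305/1044 ≈ 0.292146.
d = −(3/4) ln(1 − 4p/3) = −0.75 ln(1 − 0.389528) = −0.75 ln(0.610472)
  = −0.75 × (-0.493523) = 0.370142 substitutions/site.

0.370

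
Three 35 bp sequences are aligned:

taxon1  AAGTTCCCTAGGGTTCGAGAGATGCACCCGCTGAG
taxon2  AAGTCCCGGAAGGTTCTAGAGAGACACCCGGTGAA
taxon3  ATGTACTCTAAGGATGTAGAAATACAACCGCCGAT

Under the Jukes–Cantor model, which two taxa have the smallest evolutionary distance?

taxon1–taxon2: 9/35 differ, p = 0.257, d = 0.315.
taxon1–taxon3: 12/35 differ, p = 0.343, d = 0.458.
taxon2–taxon3: 13/35 differ, p = 0.371, d = 0.513.
The smallest distance is between taxon1 and taxon2.

taxon1 and taxon2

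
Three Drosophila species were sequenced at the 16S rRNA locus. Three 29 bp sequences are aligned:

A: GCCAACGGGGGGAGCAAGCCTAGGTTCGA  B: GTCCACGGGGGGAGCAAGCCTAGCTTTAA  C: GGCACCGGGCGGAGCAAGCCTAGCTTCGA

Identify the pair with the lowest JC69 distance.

A–B: 5/29 differ, p = 0.172, d = 0.196.
A–C: 4/29 differ, p = 0.138, d = 0.152.
B–C: 6/29 differ, p = 0.207, d = 0.242.
The smallest distance is between A and C.

A and C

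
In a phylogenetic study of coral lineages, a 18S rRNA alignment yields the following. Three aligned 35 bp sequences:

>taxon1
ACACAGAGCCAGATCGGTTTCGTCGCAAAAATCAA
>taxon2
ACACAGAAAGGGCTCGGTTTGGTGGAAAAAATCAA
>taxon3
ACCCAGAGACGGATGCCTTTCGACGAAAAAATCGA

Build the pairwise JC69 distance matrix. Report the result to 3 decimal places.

taxon1–taxon2: 8/35 sites differ → p ≈ 0.228571, d = −0.75 ln(1 − 0.304761) = 0.272625 ≈ 0.273.
taxon1–taxon3: 9/35 sites differ → p ≈ 0.257143, d = −0.75 ln(1 − 0.342857) = 0.314890 ≈ 0.315.
taxon2–taxon3: 11/35 sites differ → p ≈ 0.314286, d = −0.75 ln(1 − 0.419048) = 0.407315 ≈ 0.407.

d(taxon1,taxon2) = 0.273, d(taxon1,taxon3) = 0.315, d(taxon2,taxon3) = 0.407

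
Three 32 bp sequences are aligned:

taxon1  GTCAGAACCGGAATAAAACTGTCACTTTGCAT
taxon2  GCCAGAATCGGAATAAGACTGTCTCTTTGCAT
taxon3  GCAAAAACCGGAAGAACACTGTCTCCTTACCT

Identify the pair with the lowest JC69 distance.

taxon1–taxon2: 4/32 differ, p = 0.125, d = 0.137.
taxon1–taxon3: 9/32 differ, p = 0.281, d = 0.353.
taxon2–taxon3: 8/32 differ, p = 0.250, d = 0.304.
The smallest distance is between taxon1 and taxon2.

taxon1 and taxon2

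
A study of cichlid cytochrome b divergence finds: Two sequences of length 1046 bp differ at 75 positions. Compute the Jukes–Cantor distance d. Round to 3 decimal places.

0.075

p = 75/1046 ≈ 0.071702.
d = −(3/4) ln(1 − 4p/3) = −0.75 ln(1 − 0.095603) = −0.75 ln(0.904397)
  = −0.75 × (-0.100487) = 0.075365 substitutions/site.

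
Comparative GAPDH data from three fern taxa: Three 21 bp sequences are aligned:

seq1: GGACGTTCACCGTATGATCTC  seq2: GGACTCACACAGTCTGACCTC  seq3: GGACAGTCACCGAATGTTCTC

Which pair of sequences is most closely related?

seq1 and seq3

seq1–seq2: 6/21 differ, p = 0.286, d = 0.360.
seq1–seq3: 4/21 differ, p = 0.190, d = 0.220.
seq2–seq3: 8/21 differ, p = 0.381, d = 0.532.
The smallest distance is between seq1 and seq3.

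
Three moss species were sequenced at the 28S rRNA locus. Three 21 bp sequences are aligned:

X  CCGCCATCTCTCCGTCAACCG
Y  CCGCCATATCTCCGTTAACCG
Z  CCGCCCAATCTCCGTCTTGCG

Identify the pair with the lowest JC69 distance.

X and Y

X–Y: 2/21 differ, p = 0.095, d = 0.102.
X–Z: 6/21 differ, p = 0.286, d = 0.360.
Y–Z: 6/21 differ, p = 0.286, d = 0.360.
The smallest distance is between X and Y.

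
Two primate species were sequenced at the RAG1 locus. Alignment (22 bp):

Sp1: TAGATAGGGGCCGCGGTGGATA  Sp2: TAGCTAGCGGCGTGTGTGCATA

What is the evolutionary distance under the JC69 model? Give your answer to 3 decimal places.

0.414

The sequences differ at 7 of 22 sites (4, 8, 12, 13, 14, 15, 19), so p = 7/22 ≈ 0.318182.
d = −(3/4) ln(1 − 4p/3) = −0.75 ln(1 − 0.424243) = −0.75 ln(0.575757)
  = −0.75 × (-0.552070) = 0.414053 substitutions/site.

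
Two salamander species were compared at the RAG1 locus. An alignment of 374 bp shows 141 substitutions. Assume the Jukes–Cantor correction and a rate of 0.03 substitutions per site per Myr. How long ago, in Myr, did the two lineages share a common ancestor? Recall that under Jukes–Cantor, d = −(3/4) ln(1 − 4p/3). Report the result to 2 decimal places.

p = 141/374 ≈ 0.377005.
d = −(3/4) ln(1 − 4p/3) = −0.75 ln(1 − 0.502673) = −0.75 ln(0.497327)
  = −0.75 × (-0.698508) = 0.523881 substitutions/site.
Under a molecular clock d = 2μt, so t = d/(2μ) = 0.523881 / (2 × 0.03) = 8.73 Myr.

8.73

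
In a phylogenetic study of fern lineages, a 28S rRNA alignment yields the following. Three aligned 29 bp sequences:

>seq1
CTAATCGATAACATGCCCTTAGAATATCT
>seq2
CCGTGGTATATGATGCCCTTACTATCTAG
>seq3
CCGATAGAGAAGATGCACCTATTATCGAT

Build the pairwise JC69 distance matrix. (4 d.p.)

d(seq1,seq2) = 0.6829, d(seq1,seq3) = 0.6018, d(seq2,seq3) = 0.5285

seq1–seq2: 13/29 sites differ → p ≈ 0.448276, d = −0.75 ln(1 − 0.597701) = 0.682920 ≈ 0.6829.
seq1–seq3: 12/29 sites differ → p ≈ 0.413793, d = −0.75 ln(1 − 0.551724) = 0.601760 ≈ 0.6018.
seq2–seq3: 11/29 sites differ → p ≈ 0.37931, d = −0.75 ln(1 − 0.505747) = 0.528531 ≈ 0.5285.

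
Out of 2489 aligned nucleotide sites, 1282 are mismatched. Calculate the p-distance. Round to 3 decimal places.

p = 1282/2489 = 0.515066… ≈ 0.515 (to 3 d.p.).

0.515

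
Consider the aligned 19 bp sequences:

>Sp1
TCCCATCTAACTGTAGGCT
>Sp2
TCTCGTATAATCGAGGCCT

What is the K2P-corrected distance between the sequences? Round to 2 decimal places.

0.67

Of 19 sites, 5 differences are transitions and 3 are transversions, so P = 5/19 ≈ 0.263158 and Q = 3/19 ≈ 0.157895.
Under the Kimura two-parameter model, d = −½ ln(1 − 2P − Q) − ¼ ln(1 − 2Q).
1 − 2P − Q = 0.315789, giving −½ ln(0.315789) = 0.576341.
1 − 2Q = 0.68421, giving −¼ ln(0.68421) = 0.094873.
d = 0.576341 + 0.094873 = 0.671214.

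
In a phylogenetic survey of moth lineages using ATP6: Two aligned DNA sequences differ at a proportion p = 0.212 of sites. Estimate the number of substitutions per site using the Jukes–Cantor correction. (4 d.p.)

0.2492

d = −(3/4) ln(1 − 4p/3) = −0.75 ln(1 − 0.282667) = −0.75 ln(0.717333)
  = −0.75 × (-0.332215) = 0.249161 substitutions/site.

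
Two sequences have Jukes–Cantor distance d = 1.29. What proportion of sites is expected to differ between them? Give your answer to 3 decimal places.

p = (3/4)(1 − e^(−4d/3)) = 0.75 × (1 − e^(-1.72)) = 0.75 × (1 − 0.179066) = 0.615701.

0.616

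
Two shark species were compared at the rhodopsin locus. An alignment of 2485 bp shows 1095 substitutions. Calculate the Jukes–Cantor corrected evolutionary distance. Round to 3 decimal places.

p = 1095/2485 ≈ 0.440644.
d = −(3/4) ln(1 − 4p/3) = −0.75 ln(1 − 0.587525) = −0.75 ln(0.412475)
  = −0.75 × (-0.885580) = 0.664185 substitutions/site.

0.664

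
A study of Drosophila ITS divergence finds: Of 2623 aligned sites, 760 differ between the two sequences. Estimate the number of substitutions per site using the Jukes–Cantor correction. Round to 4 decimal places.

p = 760/2623 ≈ 0.289745.
d = −(3/4) ln(1 − 4p/3) = −0.75 ln(1 − 0.386327) = −0.75 ln(0.613673)
  = −0.75 × (-0.488293) = 0.366220 substitutions/site.

0.3662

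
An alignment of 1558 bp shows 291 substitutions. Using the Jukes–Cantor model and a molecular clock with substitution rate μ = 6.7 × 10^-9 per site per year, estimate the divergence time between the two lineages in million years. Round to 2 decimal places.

p = 291/1558 ≈ 0.186778.
d = −(3/4) ln(1 − 4p/3) = −0.75 ln(1 − 0.249037) = −0.75 ln(0.750963)
  = −0.75 × (-0.286399) = 0.214799 substitutions/site.
Under a molecular clock d = 2μt, so t = d/(2μ) = 0.214799 / (2 × 6.7 × 10^-9) = 16.03 million years.

16.03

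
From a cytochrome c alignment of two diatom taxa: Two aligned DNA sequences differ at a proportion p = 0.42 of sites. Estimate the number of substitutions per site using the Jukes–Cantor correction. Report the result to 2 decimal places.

0.62

d = −(3/4) ln(1 − 4p/3) = −0.75 ln(1 − 0.56) = −0.75 ln(0.44)
  = −0.75 × (-0.820981) = 0.615736 substitutions/site.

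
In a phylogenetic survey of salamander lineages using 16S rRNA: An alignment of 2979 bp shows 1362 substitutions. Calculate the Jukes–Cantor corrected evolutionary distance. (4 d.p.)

0.7054

p = 1362/2979 ≈ 0.4572.
d = −(3/4) ln(1 − 4p/3) = −0.75 ln(1 − 0.6096) = −0.75 ln(0.3904)
  = −0.75 × (-0.940583) = 0.705437 substitutions/site.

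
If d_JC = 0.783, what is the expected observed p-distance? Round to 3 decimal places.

0.486

p = (3/4)(1 − e^(−4d/3)) = 0.75 × (1 − e^(-1.044)) = 0.75 × (1 − 0.352044) = 0.485967.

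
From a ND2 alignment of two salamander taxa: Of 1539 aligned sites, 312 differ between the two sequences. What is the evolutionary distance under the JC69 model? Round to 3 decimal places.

p = 312/1539 ≈ 0.202729.
d = −(3/4) ln(1 − 4p/3) = −0.75 ln(1 − 0.270305) = −0.75 ln(0.729695)
  = −0.75 × (-0.315129) = 0.236347 substitutions/site.

0.236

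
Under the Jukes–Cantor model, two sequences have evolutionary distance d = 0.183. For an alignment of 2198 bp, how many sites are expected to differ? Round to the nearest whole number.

357

Invert JC69: p = (3/4)(1 − e^(−4d/3)) = 0.75 × (1 − e^(-0.244)) = 0.75 × (1 − 0.783488) = 0.162384.
Expected differing sites = pL ≈ 0.162384 × 2198 = 356.920032 ≈ 357.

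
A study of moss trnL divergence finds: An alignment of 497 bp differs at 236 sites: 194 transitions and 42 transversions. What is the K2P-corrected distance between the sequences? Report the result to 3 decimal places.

1.048

P = 194/497 ≈ 0.390342 and Q = 42/497 ≈ 0.084507.
Under the Kimura two-parameter model, d = −½ ln(1 − 2P − Q) − ¼ ln(1 − 2Q).
1 − 2P − Q = 0.134809, giving −½ ln(0.134809) = 1.001948.
1 − 2Q = 0.830986, giving −¼ ln(0.830986) = 0.046286.
d = 1.001948 + 0.046286 = 1.048234.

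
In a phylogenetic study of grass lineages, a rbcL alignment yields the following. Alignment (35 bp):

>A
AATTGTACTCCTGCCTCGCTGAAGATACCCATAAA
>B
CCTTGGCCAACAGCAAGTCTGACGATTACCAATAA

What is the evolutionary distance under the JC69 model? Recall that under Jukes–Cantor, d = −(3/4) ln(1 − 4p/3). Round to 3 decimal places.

0.705

The sequences differ at 16 of 35 sites, so p = 16/35 ≈ 0.457143.
d = −(3/4) ln(1 − 4p/3) = −0.75 ln(1 − 0.609524) = −0.75 ln(0.390476)
  = −0.75 × (-0.940389) = 0.705292 substitutions/site.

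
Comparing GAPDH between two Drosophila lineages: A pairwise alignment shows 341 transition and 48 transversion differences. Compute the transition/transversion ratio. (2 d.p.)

7.10

R = 341/48 = 7.104166… ≈ 7.10 (to 2 d.p.).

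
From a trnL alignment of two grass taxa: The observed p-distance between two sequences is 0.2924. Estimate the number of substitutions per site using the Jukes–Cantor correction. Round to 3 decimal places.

d = −(3/4) ln(1 − 4p/3) = −0.75 ln(1 − 0.389867) = −0.75 ln(0.610133)
  = −0.75 × (-0.494078) = 0.370559 substitutions/site.

0.371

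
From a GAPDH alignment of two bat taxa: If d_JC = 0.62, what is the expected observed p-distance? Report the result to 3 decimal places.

0.422

p = (3/4)(1 − e^(−4d/3)) = 0.75 × (1 − e^(-0.826667)) = 0.75 × (1 − 0.437505) = 0.421871.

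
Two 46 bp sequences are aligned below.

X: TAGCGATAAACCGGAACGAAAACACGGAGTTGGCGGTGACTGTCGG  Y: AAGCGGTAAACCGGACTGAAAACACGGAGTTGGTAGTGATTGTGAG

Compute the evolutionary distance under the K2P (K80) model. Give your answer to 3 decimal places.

Of 46 sites, 6 differences are transitions and 3 are transversions, so P = 6/46 ≈ 0.130435 and Q = 3/46 ≈ 0.065217.
Under the Kimura two-parameter model, d = −½ ln(1 − 2P − Q) − ¼ ln(1 − 2Q).
1 − 2P − Q = 0.673913, giving −½ ln(0.673913) = 0.197327.
1 − 2Q = 0.869566, giving −¼ ln(0.869566) = 0.034940.
d = 0.197327 + 0.034940 = 0.232267.

0.232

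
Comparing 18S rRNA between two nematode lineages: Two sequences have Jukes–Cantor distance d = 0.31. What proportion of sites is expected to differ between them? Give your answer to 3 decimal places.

p = (3/4)(1 − e^(−4d/3)) = 0.75 × (1 − e^(-0.413333)) = 0.75 × (1 − 0.661442) = 0.253919.

0.254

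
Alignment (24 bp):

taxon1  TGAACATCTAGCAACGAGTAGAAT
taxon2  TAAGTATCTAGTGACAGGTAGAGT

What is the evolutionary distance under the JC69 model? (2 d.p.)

0.44

The sequences differ at 8 of 24 sites (2, 4, 5, 12, 13, 16, 17, 23), so p = 8/24 ≈ 0.333333.
d = −(3/4) ln(1 − 4p/3) = −0.75 ln(1 − 0.444444) = −0.75 ln(0.555556)
  = −0.75 × (-0.587786) = 0.440840 substitutions/site.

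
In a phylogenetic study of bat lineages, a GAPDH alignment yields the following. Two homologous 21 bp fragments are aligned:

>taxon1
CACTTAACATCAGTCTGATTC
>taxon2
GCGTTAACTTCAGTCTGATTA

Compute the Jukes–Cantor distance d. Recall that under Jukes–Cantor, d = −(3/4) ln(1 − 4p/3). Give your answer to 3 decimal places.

The sequences differ at 5 of 21 sites (1, 2, 3, 9, 21), so p = 5/21 ≈ 0.238095.
d = −(3/4) ln(1 − 4p/3) = −0.75 ln(1 − 0.31746) = −0.75 ln(0.68254)
  = −0.75 × (-0.381934) = 0.286451 substitutions/site.

0.286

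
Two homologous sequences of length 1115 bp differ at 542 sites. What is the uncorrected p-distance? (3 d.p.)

p = 542/1115 = 0.486098… ≈ 0.486 (to 3 d.p.).

0.486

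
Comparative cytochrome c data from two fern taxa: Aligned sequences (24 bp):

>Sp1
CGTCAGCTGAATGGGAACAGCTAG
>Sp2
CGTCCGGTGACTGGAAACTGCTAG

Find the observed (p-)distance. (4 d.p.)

The sequences differ at 5 of 24 positions (sites 5, 7, 11, 15, 19).
p = 5/24 = 0.208333… ≈ 0.2083 (to 4 d.p.).

0.2083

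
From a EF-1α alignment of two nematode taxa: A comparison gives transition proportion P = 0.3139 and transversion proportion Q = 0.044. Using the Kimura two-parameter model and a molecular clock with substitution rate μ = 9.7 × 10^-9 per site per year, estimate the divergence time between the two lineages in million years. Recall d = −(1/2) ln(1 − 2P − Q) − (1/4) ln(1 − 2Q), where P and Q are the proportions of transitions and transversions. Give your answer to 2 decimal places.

Under the Kimura two-parameter model, d = −½ ln(1 − 2P − Q) − ¼ ln(1 − 2Q).
1 − 2P − Q = 0.3282, giving −½ ln(0.3282) = 0.557066.
1 − 2Q = 0.912, giving −¼ ln(0.912) = 0.023029.
d = 0.557066 + 0.023029 = 0.580095.
Under a molecular clock d = 2μt, so t = d/(2μ) = 0.580095 / (2 × 9.7 × 10^-9) = 29.90 million years.

29.90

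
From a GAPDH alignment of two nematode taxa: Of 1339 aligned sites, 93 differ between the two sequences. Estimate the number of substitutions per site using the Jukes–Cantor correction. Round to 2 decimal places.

0.07

p = 93/1339 ≈ 0.069455.
d = −(3/4) ln(1 − 4p/3) = −0.75 ln(1 − 0.092607) = −0.75 ln(0.907393)
  = −0.75 × (-0.097180) = 0.072885 substitutions/site.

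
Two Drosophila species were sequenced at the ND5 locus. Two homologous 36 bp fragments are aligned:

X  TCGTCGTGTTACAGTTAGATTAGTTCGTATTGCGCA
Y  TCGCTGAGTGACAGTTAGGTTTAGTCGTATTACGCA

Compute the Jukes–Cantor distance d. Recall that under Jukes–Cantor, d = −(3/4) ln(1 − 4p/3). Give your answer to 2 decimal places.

The sequences differ at 9 of 36 sites (4, 5, 7, 10, 19, 22, 23, 24, 32), so p = 9/36 = 0.25.
d = −(3/4) ln(1 − 4p/3) = −0.75 ln(1 − 0.333333) = −0.75 ln(0.666667)
  = −0.75 × (-0.405465) = 0.304099 substitutions/site.

0.30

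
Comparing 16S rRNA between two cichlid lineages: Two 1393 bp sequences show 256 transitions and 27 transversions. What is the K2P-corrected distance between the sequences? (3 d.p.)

0.255

P = 256/1393 ≈ 0.183776 and Q = 27/1393 ≈ 0.019383.
Under the Kimura two-parameter model, d = −½ ln(1 − 2P − Q) − ¼ ln(1 − 2Q).
1 − 2P − Q = 0.613065, giving −½ ln(0.613065) = 0.244642.
1 − 2Q = 0.961234, giving −¼ ln(0.961234) = 0.009884.
d = 0.244642 + 0.009884 = 0.254526.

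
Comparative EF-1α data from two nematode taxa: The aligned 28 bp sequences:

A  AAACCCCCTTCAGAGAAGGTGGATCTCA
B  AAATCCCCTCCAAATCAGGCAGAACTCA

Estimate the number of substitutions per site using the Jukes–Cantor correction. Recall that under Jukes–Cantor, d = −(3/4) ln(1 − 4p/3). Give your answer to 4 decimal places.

The sequences differ at 8 of 28 sites (4, 10, 13, 15, 16, 20, 21, 24), so p = 8/28 ≈ 0.285714.
d = −(3/4) ln(1 − 4p/3) = −0.75 ln(1 − 0.380952) = −0.75 ln(0.619048)
  = −0.75 × (-0.479572) = 0.359679 substitutions/site.

0.3597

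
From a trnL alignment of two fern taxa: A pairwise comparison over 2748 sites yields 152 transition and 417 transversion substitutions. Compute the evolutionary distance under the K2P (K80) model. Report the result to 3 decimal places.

0.243

P = 152/2748 ≈ 0.055313 and Q = 417/2748 ≈ 0.151747.
Under the Kimura two-parameter model, d = −½ ln(1 − 2P − Q) − ¼ ln(1 − 2Q).
1 − 2P − Q = 0.737627, giving −½ ln(0.737627) = 0.152159.
1 − 2Q = 0.696506, giving −¼ ln(0.696506) = 0.090420.
d = 0.152159 + 0.090420 = 0.242579.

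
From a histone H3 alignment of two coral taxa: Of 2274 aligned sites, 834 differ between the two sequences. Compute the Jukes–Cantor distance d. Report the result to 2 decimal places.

p = 834/2274 ≈ 0.366755.
d = −(3/4) ln(1 − 4p/3) = −0.75 ln(1 − 0.489007) = −0.75 ln(0.510993)
  = −0.75 × (-0.671399) = 0.503549 substitutions/site.

0.50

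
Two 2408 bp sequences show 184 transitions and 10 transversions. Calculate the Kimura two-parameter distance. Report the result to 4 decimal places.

P = 184/2408 ≈ 0.076412 and Q = 10/2408 ≈ 0.004153.
Under the Kimura two-parameter model, d = −½ ln(1 − 2P − Q) − ¼ ln(1 − 2Q).
1 − 2P − Q = 0.843023, giving −½ ln(0.843023) = 0.085381.
1 − 2Q = 0.991694, giving −¼ ln(0.991694) = 0.002085.
d = 0.085381 + 0.002085 = 0.087466.

0.0875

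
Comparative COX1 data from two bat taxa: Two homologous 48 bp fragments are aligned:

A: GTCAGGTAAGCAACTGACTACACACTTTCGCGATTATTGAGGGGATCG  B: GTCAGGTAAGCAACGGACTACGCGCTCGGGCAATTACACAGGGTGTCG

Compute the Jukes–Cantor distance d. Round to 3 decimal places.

0.304

The sequences differ at 12 of 48 sites, so p = 12/48 = 0.25.
d = −(3/4) ln(1 − 4p/3) = −0.75 ln(1 − 0.333333) = −0.75 ln(0.666667)
  = −0.75 × (-0.405465) = 0.304099 substitutions/site.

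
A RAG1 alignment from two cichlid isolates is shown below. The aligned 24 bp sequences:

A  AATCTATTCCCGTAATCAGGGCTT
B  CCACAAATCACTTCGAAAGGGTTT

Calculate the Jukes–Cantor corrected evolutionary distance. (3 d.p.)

0.824

The sequences differ at 12 of 24 sites, so p = 12/24 = 0.5.
d = −(3/4) ln(1 − 4p/3) = −0.75 ln(1 − 0.666667) = −0.75 ln(0.333333)
  = −0.75 × (-1.098613) = 0.823960 substitutions/site.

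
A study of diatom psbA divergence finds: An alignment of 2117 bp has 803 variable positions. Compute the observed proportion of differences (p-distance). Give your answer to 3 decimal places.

0.379

p = 803/2117 = 0.379310… ≈ 0.379 (to 3 d.p.).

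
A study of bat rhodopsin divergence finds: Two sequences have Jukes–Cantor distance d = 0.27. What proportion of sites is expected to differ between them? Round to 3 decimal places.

p = (3/4)(1 − e^(−4d/3)) = 0.75 × (1 − e^(-0.36)) = 0.75 × (1 − 0.697676) = 0.226743.

0.227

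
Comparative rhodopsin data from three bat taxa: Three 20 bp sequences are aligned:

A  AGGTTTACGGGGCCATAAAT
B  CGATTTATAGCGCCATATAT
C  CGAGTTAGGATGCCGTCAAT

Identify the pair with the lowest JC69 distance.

A–B: 6/20 differ, p = 0.300, d = 0.383.
A–C: 8/20 differ, p = 0.400, d = 0.572.
B–C: 8/20 differ, p = 0.400, d = 0.572.
The smallest distance is between A and B.

A and B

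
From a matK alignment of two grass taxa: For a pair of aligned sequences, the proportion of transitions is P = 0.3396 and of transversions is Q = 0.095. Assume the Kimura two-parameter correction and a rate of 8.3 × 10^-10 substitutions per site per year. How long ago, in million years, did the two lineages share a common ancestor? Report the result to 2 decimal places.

479.96

Under the Kimura two-parameter model, d = −½ ln(1 − 2P − Q) − ¼ ln(1 − 2Q).
1 − 2P − Q = 0.2258, giving −½ ln(0.2258) = 0.744053.
1 − 2Q = 0.81, giving −¼ ln(0.81) = 0.052680.
d = 0.744053 + 0.052680 = 0.796733.
Under a molecular clock d = 2μt, so t = d/(2μ) = 0.796733 / (2 × 8.3 × 10^-10) = 479.96 million years.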